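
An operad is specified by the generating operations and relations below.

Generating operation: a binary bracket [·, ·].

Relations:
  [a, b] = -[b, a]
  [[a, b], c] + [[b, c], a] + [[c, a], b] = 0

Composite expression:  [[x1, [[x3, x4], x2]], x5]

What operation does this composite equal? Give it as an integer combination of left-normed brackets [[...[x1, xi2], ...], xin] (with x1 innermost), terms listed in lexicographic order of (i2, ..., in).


-[[[[x1, x2], x3], x4], x5] + [[[[x1, x2], x4], x3], x5] + [[[[x1, x3], x4], x2], x5] - [[[[x1, x4], x3], x2], x5]

In the tensor algebra, words opening x1 carry the x1-anchored form.
Composite bracket: [[x1, [[x3, x4], x2]], x5]
Each bracket splits as ab - ba, giving 16 signed words (2^4 = 16).
Words beginning with x1 determine it all:
  x1x2x3x4x5 (sign -1) contributes -[[[[x1, x2], x3], x4], x5]
  x1x2x4x3x5 (sign +1) contributes +[[[[x1, x2], x4], x3], x5]
  x1x3x4x2x5 (sign +1) contributes +[[[[x1, x3], x4], x2], x5]
  x1x4x3x2x5 (sign -1) contributes -[[[[x1, x4], x3], x2], x5]


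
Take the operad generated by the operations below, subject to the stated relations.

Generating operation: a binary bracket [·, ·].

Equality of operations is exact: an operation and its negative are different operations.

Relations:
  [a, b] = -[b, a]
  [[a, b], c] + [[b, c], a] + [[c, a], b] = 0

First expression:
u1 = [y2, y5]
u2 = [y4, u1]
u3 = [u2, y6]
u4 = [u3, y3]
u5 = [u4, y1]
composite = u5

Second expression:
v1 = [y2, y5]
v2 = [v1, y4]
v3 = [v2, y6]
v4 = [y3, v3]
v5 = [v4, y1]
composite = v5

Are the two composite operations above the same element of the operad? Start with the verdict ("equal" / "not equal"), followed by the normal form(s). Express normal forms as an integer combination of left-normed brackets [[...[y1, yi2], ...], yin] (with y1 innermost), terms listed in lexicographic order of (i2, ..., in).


In normal form, the first expression is [[[[[y1, y2], y5], y4], y6], y3] - [[[[[y1, y3], y2], y5], y4], y6] + [[[[[y1, y3], y4], y2], y5], y6] - [[[[[y1, y3], y4], y5], y2], y6] + [[[[[y1, y3], y5], y2], y4], y6] + [[[[[y1, y3], y6], y2], y5], y4] - [[[[[y1, y3], y6], y4], y2], y5] + [[[[[y1, y3], y6], y4], y5], y2] - [[[[[y1, y3], y6], y5], y2], y4] - [[[[[y1, y4], y2], y5], y6], y3] + [[[[[y1, y4], y5], y2], y6], y3] - [[[[[y1, y5], y2], y4], y6], y3] - [[[[[y1, y6], y2], y5], y4], y3] + [[[[[y1, y6], y4], y2], y5], y3] - [[[[[y1, y6], y4], y5], y2], y3] + [[[[[y1, y6], y5], y2], y4], y3]
In normal form, the second expression is [[[[[y1, y2], y5], y4], y6], y3] - [[[[[y1, y3], y2], y5], y4], y6] + [[[[[y1, y3], y4], y2], y5], y6] - [[[[[y1, y3], y4], y5], y2], y6] + [[[[[y1, y3], y5], y2], y4], y6] + [[[[[y1, y3], y6], y2], y5], y4] - [[[[[y1, y3], y6], y4], y2], y5] + [[[[[y1, y3], y6], y4], y5], y2] - [[[[[y1, y3], y6], y5], y2], y4] - [[[[[y1, y4], y2], y5], y6], y3] + [[[[[y1, y4], y5], y2], y6], y3] - [[[[[y1, y5], y2], y4], y6], y3] - [[[[[y1, y6], y2], y5], y4], y3] + [[[[[y1, y6], y4], y2], y5], y3] - [[[[[y1, y6], y4], y5], y2], y3] + [[[[[y1, y6], y5], y2], y4], y3]
Both agree, so they are equal.

equal — both sides give [[[[[y1, y2], y5], y4], y6], y3] - [[[[[y1, y3], y2], y5], y4], y6] + [[[[[y1, y3], y4], y2], y5], y6] - [[[[[y1, y3], y4], y5], y2], y6] + [[[[[y1, y3], y5], y2], y4], y6] + [[[[[y1, y3], y6], y2], y5], y4] - [[[[[y1, y3], y6], y4], y2], y5] + [[[[[y1, y3], y6], y4], y5], y2] - [[[[[y1, y3], y6], y5], y2], y4] - [[[[[y1, y4], y2], y5], y6], y3] + [[[[[y1, y4], y5], y2], y6], y3] - [[[[[y1, y5], y2], y4], y6], y3] - [[[[[y1, y6], y2], y5], y4], y3] + [[[[[y1, y6], y4], y2], y5], y3] - [[[[[y1, y6], y4], y5], y2], y3] + [[[[[y1, y6], y5], y2], y4], y3]


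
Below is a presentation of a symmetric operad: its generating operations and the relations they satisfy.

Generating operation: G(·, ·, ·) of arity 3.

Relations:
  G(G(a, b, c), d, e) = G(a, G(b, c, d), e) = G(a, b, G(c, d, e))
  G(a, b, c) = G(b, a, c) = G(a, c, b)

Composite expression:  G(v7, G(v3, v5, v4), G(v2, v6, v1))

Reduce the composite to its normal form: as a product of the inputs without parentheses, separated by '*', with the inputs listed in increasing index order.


v1 * v2 * v3 * v4 * v5 * v6 * v7

Key point: G commutes, so take the v-inputs in any fixed order.
G(v3, v5, v4) collapses to v3 * v5 * v4
G(v2, v6, v1) collapses to v2 * v6 * v1
G(v7, G(v3, v5, v4), G(v2, v6, v1)) collapses to v7 * v3 * v5 * v4 * v2 * v6 * v1
sorting the factors by input index: v1 * v2 * v3 * v4 * v5 * v6 * v7


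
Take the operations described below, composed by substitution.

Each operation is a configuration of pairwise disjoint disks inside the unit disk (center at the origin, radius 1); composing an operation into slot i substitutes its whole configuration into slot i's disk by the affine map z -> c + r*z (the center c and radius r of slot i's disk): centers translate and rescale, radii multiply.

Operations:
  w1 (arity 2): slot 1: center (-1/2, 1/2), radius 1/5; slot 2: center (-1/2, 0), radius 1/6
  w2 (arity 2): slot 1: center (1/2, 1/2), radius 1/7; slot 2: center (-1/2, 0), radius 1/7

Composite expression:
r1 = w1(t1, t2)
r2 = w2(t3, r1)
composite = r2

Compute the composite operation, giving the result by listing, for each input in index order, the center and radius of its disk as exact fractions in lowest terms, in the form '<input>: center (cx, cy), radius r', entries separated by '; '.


Affine substitution under w2: radii multiply and t-centers shift.
for t3, the 1-step affine chain lands on center (1/2, 1/2), radius 1/7
for t1, the 2-step affine chain lands on center (-4/7, 1/14), radius 1/35
for t2, the 2-step affine chain lands on center (-4/7, 0), radius 1/42

t1: center (-4/7, 1/14), radius 1/35; t2: center (-4/7, 0), radius 1/42; t3: center (1/2, 1/2), radius 1/7


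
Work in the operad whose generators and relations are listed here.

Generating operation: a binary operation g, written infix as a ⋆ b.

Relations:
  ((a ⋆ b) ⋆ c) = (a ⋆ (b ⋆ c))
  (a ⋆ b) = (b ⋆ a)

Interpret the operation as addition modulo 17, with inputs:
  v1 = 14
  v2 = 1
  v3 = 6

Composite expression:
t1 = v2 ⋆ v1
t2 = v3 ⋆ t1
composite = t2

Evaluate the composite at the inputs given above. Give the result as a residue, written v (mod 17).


(v2 ⋆ v1) = 15
(v3 ⋆ (v2 ⋆ v1)) = 4

4 (mod 17)


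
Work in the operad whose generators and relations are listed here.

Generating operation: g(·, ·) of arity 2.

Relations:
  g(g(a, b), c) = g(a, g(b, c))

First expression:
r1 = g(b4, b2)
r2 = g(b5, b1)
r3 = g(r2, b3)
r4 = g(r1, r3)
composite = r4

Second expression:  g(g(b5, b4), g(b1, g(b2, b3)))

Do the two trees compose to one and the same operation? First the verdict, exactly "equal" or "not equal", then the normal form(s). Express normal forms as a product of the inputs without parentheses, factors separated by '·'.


not equal; first: b4 · b2 · b5 · b1 · b3; second: b5 · b4 · b1 · b2 · b3

The first composite normalizes to b4 · b2 · b5 · b1 · b3
The second composite normalizes to b5 · b4 · b1 · b2 · b3
Different reductions; not equal.


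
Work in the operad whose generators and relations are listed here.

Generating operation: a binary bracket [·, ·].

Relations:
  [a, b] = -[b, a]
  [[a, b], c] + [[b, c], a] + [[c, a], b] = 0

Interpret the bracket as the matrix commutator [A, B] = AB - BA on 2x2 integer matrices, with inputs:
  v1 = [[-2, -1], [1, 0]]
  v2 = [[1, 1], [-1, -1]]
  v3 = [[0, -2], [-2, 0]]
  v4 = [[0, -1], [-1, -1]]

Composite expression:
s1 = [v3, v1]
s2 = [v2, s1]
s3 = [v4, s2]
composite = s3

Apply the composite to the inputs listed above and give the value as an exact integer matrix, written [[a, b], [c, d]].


[[0, 0], [0, 0]]

[v3, v1] = [[-4, -4], [4, 4]]
[v2, [v3, v1]] = [[0, 0], [0, 0]]
[v4, [v2, [v3, v1]]] = [[0, 0], [0, 0]]


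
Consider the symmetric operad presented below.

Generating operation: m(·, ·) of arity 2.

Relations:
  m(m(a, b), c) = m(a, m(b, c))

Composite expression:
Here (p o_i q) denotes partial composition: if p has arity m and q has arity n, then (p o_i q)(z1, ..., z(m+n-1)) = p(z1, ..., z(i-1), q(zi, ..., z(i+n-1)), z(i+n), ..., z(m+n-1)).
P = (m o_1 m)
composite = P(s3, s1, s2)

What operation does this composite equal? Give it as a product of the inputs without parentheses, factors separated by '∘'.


s3 ∘ s1 ∘ s2

Every regrouping of m is equal, so read the s-inputs in written order.
m(s3, s1) flattens to s3 ∘ s1
m(m(s3, s1), s2) flattens to s3 ∘ s1 ∘ s2


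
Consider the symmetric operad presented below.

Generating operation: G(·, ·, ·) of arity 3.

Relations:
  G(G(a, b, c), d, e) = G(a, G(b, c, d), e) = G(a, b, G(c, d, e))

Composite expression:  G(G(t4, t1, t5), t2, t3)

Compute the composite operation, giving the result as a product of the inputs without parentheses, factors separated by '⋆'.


t4 ⋆ t1 ⋆ t5 ⋆ t2 ⋆ t3

Every regrouping of G is equal, so read the t-inputs in written order.
G(t4, t1, t5) reduces to t4 ⋆ t1 ⋆ t5
G(G(t4, t1, t5), t2, t3) reduces to t4 ⋆ t1 ⋆ t5 ⋆ t2 ⋆ t3


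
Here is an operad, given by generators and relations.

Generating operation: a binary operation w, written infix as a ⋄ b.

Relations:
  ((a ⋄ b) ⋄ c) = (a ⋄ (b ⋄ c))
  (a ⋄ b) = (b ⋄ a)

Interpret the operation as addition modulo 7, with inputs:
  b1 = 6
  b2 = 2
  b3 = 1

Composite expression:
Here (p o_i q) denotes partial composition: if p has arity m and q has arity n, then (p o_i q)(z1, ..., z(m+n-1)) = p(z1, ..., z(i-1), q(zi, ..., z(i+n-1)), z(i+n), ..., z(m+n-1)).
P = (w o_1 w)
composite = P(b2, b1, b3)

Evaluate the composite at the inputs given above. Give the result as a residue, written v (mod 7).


2 (mod 7)

(b2 ⋄ b1) = 1
((b2 ⋄ b1) ⋄ b3) = 2


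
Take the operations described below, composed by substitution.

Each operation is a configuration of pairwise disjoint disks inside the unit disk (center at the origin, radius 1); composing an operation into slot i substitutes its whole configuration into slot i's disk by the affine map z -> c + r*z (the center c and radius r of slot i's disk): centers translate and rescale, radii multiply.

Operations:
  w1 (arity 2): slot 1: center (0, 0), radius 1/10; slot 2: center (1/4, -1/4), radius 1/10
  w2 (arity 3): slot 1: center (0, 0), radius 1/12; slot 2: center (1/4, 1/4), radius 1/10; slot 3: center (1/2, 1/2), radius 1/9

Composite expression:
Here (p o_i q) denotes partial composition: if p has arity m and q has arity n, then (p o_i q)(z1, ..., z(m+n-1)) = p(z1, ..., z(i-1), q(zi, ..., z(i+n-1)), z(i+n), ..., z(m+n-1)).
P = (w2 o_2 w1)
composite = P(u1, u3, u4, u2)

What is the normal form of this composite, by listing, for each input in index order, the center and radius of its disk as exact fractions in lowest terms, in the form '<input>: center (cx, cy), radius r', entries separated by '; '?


Affine substitution under w2: radii multiply and u-centers shift.
tracing u1 down its 1-map path: center (0, 0), radius 1/12
tracing u3 down its 2-map path: center (1/4, 1/4), radius 1/100
tracing u4 down its 2-map path: center (11/40, 9/40), radius 1/100
tracing u2 down its 1-map path: center (1/2, 1/2), radius 1/9

u1: center (0, 0), radius 1/12; u2: center (1/2, 1/2), radius 1/9; u3: center (1/4, 1/4), radius 1/100; u4: center (11/40, 9/40), radius 1/100


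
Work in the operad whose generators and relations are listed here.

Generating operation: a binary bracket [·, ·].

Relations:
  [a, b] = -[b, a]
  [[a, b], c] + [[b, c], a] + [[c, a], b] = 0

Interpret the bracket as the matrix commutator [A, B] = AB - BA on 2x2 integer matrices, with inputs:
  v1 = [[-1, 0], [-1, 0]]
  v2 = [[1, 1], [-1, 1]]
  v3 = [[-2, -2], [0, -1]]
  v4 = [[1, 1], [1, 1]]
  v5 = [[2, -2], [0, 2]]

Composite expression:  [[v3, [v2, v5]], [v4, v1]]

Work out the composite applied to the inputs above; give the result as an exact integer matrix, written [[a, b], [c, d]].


[v2, v5] = [[-2, 0], [0, 2]]
[v3, [v2, v5]] = [[0, -8], [0, 0]]
[v4, v1] = [[-1, 1], [-1, 1]]
[[v3, [v2, v5]], [v4, v1]] = [[8, -16], [0, -8]]

[[8, -16], [0, -8]]


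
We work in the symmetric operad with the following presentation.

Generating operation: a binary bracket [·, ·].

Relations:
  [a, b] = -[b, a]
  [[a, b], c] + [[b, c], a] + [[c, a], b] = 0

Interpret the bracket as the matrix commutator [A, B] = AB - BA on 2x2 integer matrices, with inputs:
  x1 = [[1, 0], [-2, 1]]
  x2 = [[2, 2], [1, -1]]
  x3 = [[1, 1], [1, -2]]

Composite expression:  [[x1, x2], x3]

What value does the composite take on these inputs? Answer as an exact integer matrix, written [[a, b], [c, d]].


[[6, 8], [-26, -6]]


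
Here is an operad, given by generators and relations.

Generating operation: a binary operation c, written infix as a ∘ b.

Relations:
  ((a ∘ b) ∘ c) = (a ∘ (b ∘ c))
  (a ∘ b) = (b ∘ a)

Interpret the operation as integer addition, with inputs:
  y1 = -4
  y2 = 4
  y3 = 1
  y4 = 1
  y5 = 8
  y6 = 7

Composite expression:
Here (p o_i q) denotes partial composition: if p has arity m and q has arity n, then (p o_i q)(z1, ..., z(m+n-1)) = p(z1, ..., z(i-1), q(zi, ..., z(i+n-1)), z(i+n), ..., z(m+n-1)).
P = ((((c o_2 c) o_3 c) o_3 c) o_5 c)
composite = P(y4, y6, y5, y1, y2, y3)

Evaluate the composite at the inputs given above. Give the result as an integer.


17

(y5 ∘ y1) = 4
(y2 ∘ y3) = 5
((y5 ∘ y1) ∘ (y2 ∘ y3)) = 9
(y6 ∘ ((y5 ∘ y1) ∘ (y2 ∘ y3))) = 16
(y4 ∘ (y6 ∘ ((y5 ∘ y1) ∘ (y2 ∘ y3)))) = 17


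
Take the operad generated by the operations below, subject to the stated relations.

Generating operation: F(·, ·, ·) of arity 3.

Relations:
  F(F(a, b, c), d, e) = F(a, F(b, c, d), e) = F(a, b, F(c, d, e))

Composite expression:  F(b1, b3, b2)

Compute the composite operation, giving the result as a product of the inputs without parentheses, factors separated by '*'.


b1 * b3 * b2

Under associativity of F, the answer is the b's in reading order.
F(b1, b3, b2) reduces to b1 * b3 * b2


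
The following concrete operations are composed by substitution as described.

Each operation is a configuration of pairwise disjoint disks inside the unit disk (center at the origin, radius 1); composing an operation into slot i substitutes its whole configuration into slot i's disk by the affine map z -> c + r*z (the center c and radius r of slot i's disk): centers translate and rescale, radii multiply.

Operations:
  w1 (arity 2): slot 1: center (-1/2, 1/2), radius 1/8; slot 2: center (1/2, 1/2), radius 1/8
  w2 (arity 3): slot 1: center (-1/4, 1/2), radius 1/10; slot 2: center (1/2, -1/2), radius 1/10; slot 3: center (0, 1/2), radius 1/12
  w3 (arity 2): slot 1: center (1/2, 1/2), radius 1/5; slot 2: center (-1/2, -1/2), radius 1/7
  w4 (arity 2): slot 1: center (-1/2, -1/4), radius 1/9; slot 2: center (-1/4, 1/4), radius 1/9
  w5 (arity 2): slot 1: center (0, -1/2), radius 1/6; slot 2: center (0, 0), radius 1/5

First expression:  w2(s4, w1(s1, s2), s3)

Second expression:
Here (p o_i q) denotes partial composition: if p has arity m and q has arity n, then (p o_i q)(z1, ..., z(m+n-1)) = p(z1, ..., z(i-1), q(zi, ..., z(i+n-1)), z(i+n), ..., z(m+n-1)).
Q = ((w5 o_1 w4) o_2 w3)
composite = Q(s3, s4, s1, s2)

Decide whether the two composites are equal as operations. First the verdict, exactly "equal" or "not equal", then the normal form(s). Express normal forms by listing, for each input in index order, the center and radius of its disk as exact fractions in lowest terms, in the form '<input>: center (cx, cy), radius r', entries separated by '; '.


not equal; the first gives s1: center (9/20, -9/20), radius 1/80; s2: center (11/20, -9/20), radius 1/80; s3: center (0, 1/2), radius 1/12; s4: center (-1/4, 1/2), radius 1/10 and the second s1: center (-11/216, -101/216), radius 1/378; s2: center (0, 0), radius 1/5; s3: center (-1/12, -13/24), radius 1/54; s4: center (-7/216, -97/216), radius 1/270


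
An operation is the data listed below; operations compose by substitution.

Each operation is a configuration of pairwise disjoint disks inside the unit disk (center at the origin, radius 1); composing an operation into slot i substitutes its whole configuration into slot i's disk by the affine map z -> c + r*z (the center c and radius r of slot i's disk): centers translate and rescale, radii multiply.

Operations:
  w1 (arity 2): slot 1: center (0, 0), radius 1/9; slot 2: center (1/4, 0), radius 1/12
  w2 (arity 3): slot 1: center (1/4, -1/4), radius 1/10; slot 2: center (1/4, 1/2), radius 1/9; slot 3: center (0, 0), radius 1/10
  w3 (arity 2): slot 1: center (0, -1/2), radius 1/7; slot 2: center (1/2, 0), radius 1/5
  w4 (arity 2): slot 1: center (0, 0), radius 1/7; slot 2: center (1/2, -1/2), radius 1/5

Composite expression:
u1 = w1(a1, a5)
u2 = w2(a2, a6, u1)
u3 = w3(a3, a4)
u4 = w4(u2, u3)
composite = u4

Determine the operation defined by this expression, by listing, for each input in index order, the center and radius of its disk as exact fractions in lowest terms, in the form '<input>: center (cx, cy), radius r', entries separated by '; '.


a1: center (0, 0), radius 1/630; a2: center (1/28, -1/28), radius 1/70; a3: center (1/2, -3/5), radius 1/35; a4: center (3/5, -1/2), radius 1/25; a5: center (1/280, 0), radius 1/840; a6: center (1/28, 1/14), radius 1/63

Follow each a-input down from w4: c' goes to c + r*c', radius to r*r'.
for a2, the 2-step affine chain lands on center (1/28, -1/28), radius 1/70
for a6, the 2-step affine chain lands on center (1/28, 1/14), radius 1/63
for a1, the 3-step affine chain lands on center (0, 0), radius 1/630
for a5, the 3-step affine chain lands on center (1/280, 0), radius 1/840
for a3, the 2-step affine chain lands on center (1/2, -3/5), radius 1/35
for a4, the 2-step affine chain lands on center (3/5, -1/2), radius 1/25


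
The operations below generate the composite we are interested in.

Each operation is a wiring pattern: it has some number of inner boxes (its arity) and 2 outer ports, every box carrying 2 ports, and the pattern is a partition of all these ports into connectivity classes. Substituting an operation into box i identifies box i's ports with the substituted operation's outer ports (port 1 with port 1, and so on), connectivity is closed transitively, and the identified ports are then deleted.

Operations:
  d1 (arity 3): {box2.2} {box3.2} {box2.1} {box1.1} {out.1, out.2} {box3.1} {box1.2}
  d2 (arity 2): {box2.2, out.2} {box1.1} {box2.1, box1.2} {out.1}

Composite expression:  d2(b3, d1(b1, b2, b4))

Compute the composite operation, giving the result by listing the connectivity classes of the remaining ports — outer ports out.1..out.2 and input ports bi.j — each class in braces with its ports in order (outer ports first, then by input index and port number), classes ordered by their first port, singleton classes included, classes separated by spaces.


{out.1} {out.2, b3.2} {b1.1} {b1.2} {b2.1} {b2.2} {b3.1} {b4.1} {b4.2}


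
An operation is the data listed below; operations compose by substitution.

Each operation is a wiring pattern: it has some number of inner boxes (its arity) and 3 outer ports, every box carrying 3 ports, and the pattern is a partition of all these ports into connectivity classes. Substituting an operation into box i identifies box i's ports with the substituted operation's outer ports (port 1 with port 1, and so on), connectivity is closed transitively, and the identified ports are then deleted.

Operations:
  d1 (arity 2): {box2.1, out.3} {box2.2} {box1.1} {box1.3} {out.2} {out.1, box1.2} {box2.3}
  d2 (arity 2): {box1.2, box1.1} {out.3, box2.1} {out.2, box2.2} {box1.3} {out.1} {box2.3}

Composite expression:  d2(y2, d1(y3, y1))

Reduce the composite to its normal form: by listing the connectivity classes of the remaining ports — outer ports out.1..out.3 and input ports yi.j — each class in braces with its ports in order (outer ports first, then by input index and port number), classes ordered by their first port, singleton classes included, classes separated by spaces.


{out.1} {out.2} {out.3, y3.2} {y1.1} {y1.2} {y1.3} {y2.1, y2.2} {y2.3} {y3.1} {y3.3}

Connectivity passes through glued d2-boundaries; trace each wire chain.
through d1, on inputs (y3, y1): {out.1, y3.2} {out.2} {out.3, y1.1} {y1.2} {y1.3} {y3.1} {y3.3} (out.j = stage outer ports)
through d2, on inputs (y2, y3, y1): {out.1} {out.2} {out.3, y3.2} {y1.1} {y1.2} {y1.3} {y2.1, y2.2} {y2.3} {y3.1} {y3.3} (out.j = stage outer ports)


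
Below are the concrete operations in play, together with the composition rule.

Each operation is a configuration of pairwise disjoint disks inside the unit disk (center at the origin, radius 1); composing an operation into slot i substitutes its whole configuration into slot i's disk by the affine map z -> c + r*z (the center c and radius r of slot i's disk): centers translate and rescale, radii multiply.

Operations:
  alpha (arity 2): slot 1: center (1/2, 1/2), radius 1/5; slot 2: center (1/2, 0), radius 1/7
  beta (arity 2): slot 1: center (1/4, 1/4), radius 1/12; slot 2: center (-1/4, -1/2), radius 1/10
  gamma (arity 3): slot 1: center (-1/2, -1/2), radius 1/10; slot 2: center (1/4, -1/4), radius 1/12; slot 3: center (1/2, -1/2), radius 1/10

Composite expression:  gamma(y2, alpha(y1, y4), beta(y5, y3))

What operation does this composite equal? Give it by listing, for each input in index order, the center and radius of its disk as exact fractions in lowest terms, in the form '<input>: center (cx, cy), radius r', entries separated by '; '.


y1: center (7/24, -5/24), radius 1/60; y2: center (-1/2, -1/2), radius 1/10; y3: center (19/40, -11/20), radius 1/100; y4: center (7/24, -1/4), radius 1/84; y5: center (21/40, -19/40), radius 1/120

Below gamma, radii multiply path by path; the y-disk centers shift.
tracing y2 down its 1-map path: center (-1/2, -1/2), radius 1/10
tracing y1 down its 2-map path: center (7/24, -5/24), radius 1/60
tracing y4 down its 2-map path: center (7/24, -1/4), radius 1/84
tracing y5 down its 2-map path: center (21/40, -19/40), radius 1/120
tracing y3 down its 2-map path: center (19/40, -11/20), radius 1/100


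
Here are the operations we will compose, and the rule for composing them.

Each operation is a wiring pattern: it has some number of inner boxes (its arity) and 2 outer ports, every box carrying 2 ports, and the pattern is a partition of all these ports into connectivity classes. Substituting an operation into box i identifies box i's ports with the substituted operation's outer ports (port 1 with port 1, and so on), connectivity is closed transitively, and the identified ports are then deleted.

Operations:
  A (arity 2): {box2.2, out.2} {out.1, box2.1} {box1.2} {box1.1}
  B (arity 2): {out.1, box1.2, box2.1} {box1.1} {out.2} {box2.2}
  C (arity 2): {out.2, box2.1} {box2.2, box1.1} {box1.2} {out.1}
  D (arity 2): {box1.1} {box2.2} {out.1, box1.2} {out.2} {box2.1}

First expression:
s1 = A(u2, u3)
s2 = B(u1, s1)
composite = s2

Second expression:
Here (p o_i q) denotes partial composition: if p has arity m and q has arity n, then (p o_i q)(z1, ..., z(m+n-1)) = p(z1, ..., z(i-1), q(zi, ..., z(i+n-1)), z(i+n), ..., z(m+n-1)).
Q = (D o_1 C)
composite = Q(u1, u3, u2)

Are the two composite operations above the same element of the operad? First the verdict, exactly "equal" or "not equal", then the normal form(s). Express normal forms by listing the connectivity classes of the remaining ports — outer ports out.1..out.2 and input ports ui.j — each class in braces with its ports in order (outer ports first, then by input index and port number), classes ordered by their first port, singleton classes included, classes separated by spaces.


not equal; first: {out.1, u1.2, u3.1} {out.2} {u1.1} {u2.1} {u2.2} {u3.2}; second: {out.1, u3.1} {out.2} {u1.1, u3.2} {u1.2} {u2.1} {u2.2}

Normal form of the first expression: {out.1, u1.2, u3.1} {out.2} {u1.1} {u2.1} {u2.2} {u3.2}
Normal form of the second expression: {out.1, u3.1} {out.2} {u1.1, u3.2} {u1.2} {u2.1} {u2.2}
The normal forms differ: not equal.


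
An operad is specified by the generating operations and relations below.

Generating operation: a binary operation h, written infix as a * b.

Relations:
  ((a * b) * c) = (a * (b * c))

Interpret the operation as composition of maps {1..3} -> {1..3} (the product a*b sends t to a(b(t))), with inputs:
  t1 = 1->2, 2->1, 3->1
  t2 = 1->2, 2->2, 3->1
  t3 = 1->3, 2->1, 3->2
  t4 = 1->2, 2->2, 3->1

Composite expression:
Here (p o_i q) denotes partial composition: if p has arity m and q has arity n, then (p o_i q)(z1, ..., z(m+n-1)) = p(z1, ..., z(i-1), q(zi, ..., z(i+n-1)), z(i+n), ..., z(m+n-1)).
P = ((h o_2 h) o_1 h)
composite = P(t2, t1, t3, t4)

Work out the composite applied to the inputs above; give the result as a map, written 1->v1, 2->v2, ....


1->2, 2->2, 3->2


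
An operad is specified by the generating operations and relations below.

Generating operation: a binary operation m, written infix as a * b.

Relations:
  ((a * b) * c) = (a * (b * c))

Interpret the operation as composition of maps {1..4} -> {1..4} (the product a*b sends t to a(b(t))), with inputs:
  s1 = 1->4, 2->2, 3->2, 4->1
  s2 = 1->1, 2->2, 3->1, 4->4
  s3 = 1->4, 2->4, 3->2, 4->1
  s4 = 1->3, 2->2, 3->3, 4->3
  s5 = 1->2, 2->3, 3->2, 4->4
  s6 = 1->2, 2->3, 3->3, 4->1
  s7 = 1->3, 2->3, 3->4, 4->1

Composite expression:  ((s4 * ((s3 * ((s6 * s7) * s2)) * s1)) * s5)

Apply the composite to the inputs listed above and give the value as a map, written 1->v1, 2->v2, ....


1->2, 2->2, 3->2, 4->2

(s6 * s7) = 1->3, 2->3, 3->1, 4->2
((s6 * s7) * s2) = 1->3, 2->3, 3->3, 4->2
(s3 * ((s6 * s7) * s2)) = 1->2, 2->2, 3->2, 4->4
((s3 * ((s6 * s7) * s2)) * s1) = 1->4, 2->2, 3->2, 4->2
(s4 * ((s3 * ((s6 * s7) * s2)) * s1)) = 1->3, 2->2, 3->2, 4->2
((s4 * ((s3 * ((s6 * s7) * s2)) * s1)) * s5) = 1->2, 2->2, 3->2, 4->2


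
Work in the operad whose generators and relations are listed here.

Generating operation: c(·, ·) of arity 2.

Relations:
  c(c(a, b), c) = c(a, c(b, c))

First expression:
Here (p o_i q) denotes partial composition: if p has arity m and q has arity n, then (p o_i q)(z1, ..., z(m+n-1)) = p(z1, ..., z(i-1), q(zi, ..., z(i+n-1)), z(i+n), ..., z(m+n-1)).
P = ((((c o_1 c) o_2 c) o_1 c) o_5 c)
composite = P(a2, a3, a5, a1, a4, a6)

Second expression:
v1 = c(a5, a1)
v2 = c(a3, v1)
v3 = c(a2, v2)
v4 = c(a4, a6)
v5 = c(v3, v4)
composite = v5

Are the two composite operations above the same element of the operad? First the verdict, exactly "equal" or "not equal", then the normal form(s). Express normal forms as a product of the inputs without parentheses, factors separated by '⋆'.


equal; the common form is a2 ⋆ a3 ⋆ a5 ⋆ a1 ⋆ a4 ⋆ a6


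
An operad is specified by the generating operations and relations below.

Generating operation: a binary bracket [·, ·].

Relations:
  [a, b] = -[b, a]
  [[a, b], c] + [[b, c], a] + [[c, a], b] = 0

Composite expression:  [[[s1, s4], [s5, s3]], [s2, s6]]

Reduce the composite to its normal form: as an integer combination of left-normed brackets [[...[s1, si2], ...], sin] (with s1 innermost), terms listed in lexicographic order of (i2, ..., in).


-[[[[[s1, s4], s3], s5], s2], s6] + [[[[[s1, s4], s3], s5], s6], s2] + [[[[[s1, s4], s5], s3], s2], s6] - [[[[[s1, s4], s5], s3], s6], s2]

Antisymmetry and Jacobi reduce to s1-anchored left-normed brackets.
Composite bracket: [[[s1, s4], [s5, s3]], [s2, s6]]
The bracket unfolds into 32 signed words via [a, b] = ab - ba (2^5 = 32).
Collect the words opening with s1:
  from s1s4s3s5s2s6, sign -1: term -[[[[[s1, s4], s3], s5], s2], s6]
  from s1s4s3s5s6s2, sign +1: term +[[[[[s1, s4], s3], s5], s6], s2]
  from s1s4s5s3s2s6, sign +1: term +[[[[[s1, s4], s5], s3], s2], s6]
  from s1s4s5s3s6s2, sign -1: term -[[[[[s1, s4], s5], s3], s6], s2]


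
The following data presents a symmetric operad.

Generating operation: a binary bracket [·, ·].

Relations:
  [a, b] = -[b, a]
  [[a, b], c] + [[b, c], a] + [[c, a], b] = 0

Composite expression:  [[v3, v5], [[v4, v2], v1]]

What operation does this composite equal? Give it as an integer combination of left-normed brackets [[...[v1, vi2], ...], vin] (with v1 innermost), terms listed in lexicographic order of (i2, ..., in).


-[[[[v1, v2], v4], v3], v5] + [[[[v1, v2], v4], v5], v3] + [[[[v1, v4], v2], v3], v5] - [[[[v1, v4], v2], v5], v3]

Expand each bracket as ab - ba; the v1-initial words give the coefficients.
Composite bracket: [[v3, v5], [[v4, v2], v1]]
Full expansion: 16 signed words from ab - ba (2^4 = 16).
Coefficients come from the v1-initial words:
  from v1v2v4v3v5, sign -1: term -[[[[v1, v2], v4], v3], v5]
  from v1v2v4v5v3, sign +1: term +[[[[v1, v2], v4], v5], v3]
  from v1v4v2v3v5, sign +1: term +[[[[v1, v4], v2], v3], v5]
  from v1v4v2v5v3, sign -1: term -[[[[v1, v4], v2], v5], v3]


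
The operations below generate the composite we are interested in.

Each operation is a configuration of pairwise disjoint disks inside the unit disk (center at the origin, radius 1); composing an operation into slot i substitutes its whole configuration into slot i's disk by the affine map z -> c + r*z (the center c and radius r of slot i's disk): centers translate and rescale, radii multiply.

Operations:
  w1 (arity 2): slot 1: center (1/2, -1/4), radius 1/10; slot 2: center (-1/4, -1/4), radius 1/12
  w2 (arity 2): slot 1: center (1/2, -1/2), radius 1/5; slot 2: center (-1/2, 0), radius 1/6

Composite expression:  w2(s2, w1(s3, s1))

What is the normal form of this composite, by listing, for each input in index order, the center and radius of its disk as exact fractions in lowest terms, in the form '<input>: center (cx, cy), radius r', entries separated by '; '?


s1: center (-13/24, -1/24), radius 1/72; s2: center (1/2, -1/2), radius 1/5; s3: center (-5/12, -1/24), radius 1/60

Only the slot chain above each s matters under w2; compose those maps.
s2: after 1 affine step, its disk has center (1/2, -1/2), radius 1/5
s3: after 2 affine steps, its disk has center (-5/12, -1/24), radius 1/60
s1: after 2 affine steps, its disk has center (-13/24, -1/24), radius 1/72


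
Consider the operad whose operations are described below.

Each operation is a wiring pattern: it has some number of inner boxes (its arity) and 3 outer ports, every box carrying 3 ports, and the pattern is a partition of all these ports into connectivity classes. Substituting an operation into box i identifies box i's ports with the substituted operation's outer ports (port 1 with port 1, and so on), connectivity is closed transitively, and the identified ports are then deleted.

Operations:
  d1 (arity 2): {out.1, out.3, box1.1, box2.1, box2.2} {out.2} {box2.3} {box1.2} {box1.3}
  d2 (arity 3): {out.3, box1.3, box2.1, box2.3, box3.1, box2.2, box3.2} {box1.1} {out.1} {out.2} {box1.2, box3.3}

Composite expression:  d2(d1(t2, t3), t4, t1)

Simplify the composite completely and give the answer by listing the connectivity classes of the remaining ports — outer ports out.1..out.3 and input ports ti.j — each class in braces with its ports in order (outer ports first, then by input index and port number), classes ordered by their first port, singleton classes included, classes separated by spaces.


Substituting into d2 glues patterns; closure does the rest.
through d1, on inputs (t2, t3): {out.1, out.3, t2.1, t3.1, t3.2} {out.2} {t2.2} {t2.3} {t3.3} (out.j = stage outer ports)
through d2, on inputs (t2, t3, t4, t1): {out.1} {out.2} {out.3, t1.1, t1.2, t2.1, t3.1, t3.2, t4.1, t4.2, t4.3} {t1.3} {t2.2} {t2.3} {t3.3} (out.j = stage outer ports)

{out.1} {out.2} {out.3, t1.1, t1.2, t2.1, t3.1, t3.2, t4.1, t4.2, t4.3} {t1.3} {t2.2} {t2.3} {t3.3}


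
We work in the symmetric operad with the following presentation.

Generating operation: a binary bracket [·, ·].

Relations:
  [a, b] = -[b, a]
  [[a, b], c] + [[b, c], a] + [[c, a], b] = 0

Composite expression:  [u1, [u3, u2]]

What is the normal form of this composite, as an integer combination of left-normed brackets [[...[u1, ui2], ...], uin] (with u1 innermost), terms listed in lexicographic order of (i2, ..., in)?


-[[u1, u2], u3] + [[u1, u3], u2]


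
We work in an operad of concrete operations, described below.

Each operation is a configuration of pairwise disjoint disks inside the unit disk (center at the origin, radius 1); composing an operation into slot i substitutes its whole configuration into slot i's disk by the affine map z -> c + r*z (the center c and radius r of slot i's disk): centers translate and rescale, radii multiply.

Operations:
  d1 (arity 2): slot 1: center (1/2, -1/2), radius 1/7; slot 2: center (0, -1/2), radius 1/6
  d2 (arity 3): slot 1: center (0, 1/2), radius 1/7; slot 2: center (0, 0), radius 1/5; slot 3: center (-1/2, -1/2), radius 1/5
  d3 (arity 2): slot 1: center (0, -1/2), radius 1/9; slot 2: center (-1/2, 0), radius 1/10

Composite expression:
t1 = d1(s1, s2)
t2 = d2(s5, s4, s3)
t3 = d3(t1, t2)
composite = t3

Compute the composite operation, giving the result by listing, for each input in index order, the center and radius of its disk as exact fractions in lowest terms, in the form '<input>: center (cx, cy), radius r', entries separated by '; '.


s1: center (1/18, -5/9), radius 1/63; s2: center (0, -5/9), radius 1/54; s3: center (-11/20, -1/20), radius 1/50; s4: center (-1/2, 0), radius 1/50; s5: center (-1/2, 1/20), radius 1/70

Affine substitution under d3: radii multiply and s-centers shift.
s1: after 2 affine steps, its disk has center (1/18, -5/9), radius 1/63
s2: after 2 affine steps, its disk has center (0, -5/9), radius 1/54
s5: after 2 affine steps, its disk has center (-1/2, 1/20), radius 1/70
s4: after 2 affine steps, its disk has center (-1/2, 0), radius 1/50
s3: after 2 affine steps, its disk has center (-11/20, -1/20), radius 1/50


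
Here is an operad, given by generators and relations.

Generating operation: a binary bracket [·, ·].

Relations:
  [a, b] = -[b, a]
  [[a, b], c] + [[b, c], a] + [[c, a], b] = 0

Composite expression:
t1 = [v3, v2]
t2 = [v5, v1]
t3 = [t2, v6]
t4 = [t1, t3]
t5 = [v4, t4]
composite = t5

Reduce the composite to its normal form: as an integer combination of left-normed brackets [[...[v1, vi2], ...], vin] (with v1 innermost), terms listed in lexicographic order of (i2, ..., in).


Left-normed coefficients sit on the v1-initial expansion words.
Composite bracket: [v4, [[v3, v2], [[v5, v1], v6]]]
Full expansion: 32 signed words from ab - ba (2^5 = 32).
Coefficients come from the v1-initial words:
  v1v5v6v2v3v4 appears with sign +1, giving the term +[[[[[v1, v5], v6], v2], v3], v4]
  v1v5v6v3v2v4 appears with sign -1, giving the term -[[[[[v1, v5], v6], v3], v2], v4]

[[[[[v1, v5], v6], v2], v3], v4] - [[[[[v1, v5], v6], v3], v2], v4]


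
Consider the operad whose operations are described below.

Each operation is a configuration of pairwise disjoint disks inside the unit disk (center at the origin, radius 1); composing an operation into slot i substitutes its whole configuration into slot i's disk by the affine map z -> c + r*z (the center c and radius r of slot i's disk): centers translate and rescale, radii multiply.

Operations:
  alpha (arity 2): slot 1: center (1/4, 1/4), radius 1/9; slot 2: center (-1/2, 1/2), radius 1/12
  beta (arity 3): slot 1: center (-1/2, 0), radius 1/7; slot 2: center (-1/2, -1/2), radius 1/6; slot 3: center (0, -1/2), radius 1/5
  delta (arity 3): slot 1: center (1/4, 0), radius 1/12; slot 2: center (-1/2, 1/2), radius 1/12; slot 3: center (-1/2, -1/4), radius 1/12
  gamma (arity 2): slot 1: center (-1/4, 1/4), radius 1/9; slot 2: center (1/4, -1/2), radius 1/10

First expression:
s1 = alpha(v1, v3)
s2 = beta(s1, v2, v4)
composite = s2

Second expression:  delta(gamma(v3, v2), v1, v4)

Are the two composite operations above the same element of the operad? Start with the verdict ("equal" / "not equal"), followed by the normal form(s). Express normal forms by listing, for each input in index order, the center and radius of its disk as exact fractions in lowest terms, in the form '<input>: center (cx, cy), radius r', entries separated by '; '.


The first expression, normalized: v1: center (-13/28, 1/28), radius 1/63; v2: center (-1/2, -1/2), radius 1/6; v3: center (-4/7, 1/14), radius 1/84; v4: center (0, -1/2), radius 1/5
The second expression, normalized: v1: center (-1/2, 1/2), radius 1/12; v2: center (13/48, -1/24), radius 1/120; v3: center (11/48, 1/48), radius 1/108; v4: center (-1/2, -1/4), radius 1/12
No match — not equal.

not equal: they reduce to v1: center (-13/28, 1/28), radius 1/63; v2: center (-1/2, -1/2), radius 1/6; v3: center (-4/7, 1/14), radius 1/84; v4: center (0, -1/2), radius 1/5 and v1: center (-1/2, 1/2), radius 1/12; v2: center (13/48, -1/24), radius 1/120; v3: center (11/48, 1/48), radius 1/108; v4: center (-1/2, -1/4), radius 1/12


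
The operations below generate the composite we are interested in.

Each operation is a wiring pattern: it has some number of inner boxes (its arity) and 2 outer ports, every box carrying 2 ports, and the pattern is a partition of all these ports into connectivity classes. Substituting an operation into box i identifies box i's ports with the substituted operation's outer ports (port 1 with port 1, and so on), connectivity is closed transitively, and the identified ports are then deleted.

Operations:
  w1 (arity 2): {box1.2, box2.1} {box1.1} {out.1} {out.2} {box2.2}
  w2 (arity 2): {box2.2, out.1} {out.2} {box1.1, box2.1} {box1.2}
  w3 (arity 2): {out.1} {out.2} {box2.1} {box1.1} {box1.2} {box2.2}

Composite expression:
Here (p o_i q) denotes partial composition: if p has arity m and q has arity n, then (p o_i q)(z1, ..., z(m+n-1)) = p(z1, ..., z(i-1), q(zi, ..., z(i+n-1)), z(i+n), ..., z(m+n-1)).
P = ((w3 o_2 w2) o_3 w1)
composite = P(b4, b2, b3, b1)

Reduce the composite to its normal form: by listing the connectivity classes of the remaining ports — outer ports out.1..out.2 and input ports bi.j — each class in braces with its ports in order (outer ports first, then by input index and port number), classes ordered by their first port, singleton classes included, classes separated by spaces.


{out.1} {out.2} {b1.1, b3.2} {b1.2} {b2.1} {b2.2} {b3.1} {b4.1} {b4.2}

Two ports join when wires chain via w3-identified ports.
after w1, the pattern on (b3, b1) reads {out.1} {out.2} {b1.1, b3.2} {b1.2} {b3.1} (out.j = its outer ports)
after w2, the pattern on (b2, b3, b1) reads {out.1} {out.2} {b1.1, b3.2} {b1.2} {b2.1} {b2.2} {b3.1} (out.j = its outer ports)
after w3, the pattern on (b4, b2, b3, b1) reads {out.1} {out.2} {b1.1, b3.2} {b1.2} {b2.1} {b2.2} {b3.1} {b4.1} {b4.2} (out.j = its outer ports)


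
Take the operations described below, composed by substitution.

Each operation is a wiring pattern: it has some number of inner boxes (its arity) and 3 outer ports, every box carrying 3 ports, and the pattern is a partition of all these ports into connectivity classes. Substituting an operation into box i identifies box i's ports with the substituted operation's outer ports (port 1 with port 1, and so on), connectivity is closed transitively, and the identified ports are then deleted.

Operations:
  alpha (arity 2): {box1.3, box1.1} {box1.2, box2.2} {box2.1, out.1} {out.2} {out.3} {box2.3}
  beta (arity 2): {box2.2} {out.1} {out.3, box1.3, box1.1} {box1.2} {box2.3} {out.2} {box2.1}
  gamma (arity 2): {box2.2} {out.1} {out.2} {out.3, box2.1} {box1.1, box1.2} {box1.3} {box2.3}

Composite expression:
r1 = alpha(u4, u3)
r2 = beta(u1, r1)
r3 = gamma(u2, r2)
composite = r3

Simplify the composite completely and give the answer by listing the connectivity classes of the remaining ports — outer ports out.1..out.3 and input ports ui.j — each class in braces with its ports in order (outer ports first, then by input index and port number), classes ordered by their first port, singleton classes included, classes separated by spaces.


{out.1} {out.2} {out.3} {u1.1, u1.3} {u1.2} {u2.1, u2.2} {u2.3} {u3.1} {u3.2, u4.2} {u3.3} {u4.1, u4.3}

Reachability decides: close wires over gamma-identified ports.
after alpha, the pattern on (u4, u3) reads {out.1, u3.1} {out.2} {out.3} {u3.2, u4.2} {u3.3} {u4.1, u4.3} (out.j = its outer ports)
after beta, the pattern on (u1, u4, u3) reads {out.1} {out.2} {out.3, u1.1, u1.3} {u1.2} {u3.1} {u3.2, u4.2} {u3.3} {u4.1, u4.3} (out.j = its outer ports)
after gamma, the pattern on (u2, u1, u4, u3) reads {out.1} {out.2} {out.3} {u1.1, u1.3} {u1.2} {u2.1, u2.2} {u2.3} {u3.1} {u3.2, u4.2} {u3.3} {u4.1, u4.3} (out.j = its outer ports)
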